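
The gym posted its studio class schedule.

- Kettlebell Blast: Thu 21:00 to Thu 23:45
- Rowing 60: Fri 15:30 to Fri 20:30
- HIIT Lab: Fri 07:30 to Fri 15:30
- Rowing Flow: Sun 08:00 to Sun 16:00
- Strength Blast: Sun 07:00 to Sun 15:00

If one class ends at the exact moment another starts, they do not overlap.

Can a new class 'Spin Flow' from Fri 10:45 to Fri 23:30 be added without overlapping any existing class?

Kettlebell Blast: ends Thu 23:45 at or before Spin Flow starts Fri 10:45 → clear.
HIIT Lab: starts Fri 07:30 before Spin Flow ends Fri 23:30, and ends Fri 15:30 after Spin Flow starts Fri 10:45 → overlap.
Rowing 60: starts Fri 15:30 before Spin Flow ends Fri 23:30, and ends Fri 20:30 after Spin Flow starts Fri 10:45 → overlap.
Strength Blast: starts Sun 07:00 at or after Spin Flow ends Fri 23:30 → clear.
Rowing Flow: starts Sun 08:00 at or after Spin Flow ends Fri 23:30 → clear.
Spin Flow overlaps Rowing 60, HIIT Lab.

No — it overlaps HIIT Lab, Rowing 60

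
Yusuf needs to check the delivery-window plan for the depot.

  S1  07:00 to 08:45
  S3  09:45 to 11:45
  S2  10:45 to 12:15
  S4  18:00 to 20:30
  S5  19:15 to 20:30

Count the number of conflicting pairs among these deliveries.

2

Two intervals overlap when each starts before the other ends.
Sorted by start: S1, S3, S2, S4, S5.
S3 starts after S1 ends; S1 is clear from here.
S2 starts before S3 ends → S3 and S2 overlap.
S4 starts after S3 ends; S3 is clear from here.
S4 starts after S2 ends; S2 is clear from here.
S5 starts before S4 ends → S4 and S5 overlap.
Overlapping pairs: S2 & S3, S4 & S5 — 2 in total.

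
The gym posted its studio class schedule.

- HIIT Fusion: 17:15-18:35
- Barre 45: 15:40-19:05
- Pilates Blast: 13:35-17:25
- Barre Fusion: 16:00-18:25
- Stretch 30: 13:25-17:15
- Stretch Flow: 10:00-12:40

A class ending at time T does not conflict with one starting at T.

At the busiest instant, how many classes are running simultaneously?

Sweep the timeline, counting +1 at each start and −1 at each end (ends before starts at a tie):
10:00 start Stretch Flow → 1
12:40 end Stretch Flow → 0
13:25 start Stretch 30 → 1
13:35 start Pilates Blast → 2
15:40 start Barre 45 → 3
16:00 start Barre Fusion → 4
17:15 end Stretch 30 → 3
17:15 start HIIT Fusion → 4
17:25 end Pilates Blast → 3
18:25 end Barre Fusion → 2
18:35 end HIIT Fusion → 1
19:05 end Barre 45 → 0
Peak is 4, at 16:00 (Barre 45, Barre Fusion, Pilates Blast, Stretch 30).

4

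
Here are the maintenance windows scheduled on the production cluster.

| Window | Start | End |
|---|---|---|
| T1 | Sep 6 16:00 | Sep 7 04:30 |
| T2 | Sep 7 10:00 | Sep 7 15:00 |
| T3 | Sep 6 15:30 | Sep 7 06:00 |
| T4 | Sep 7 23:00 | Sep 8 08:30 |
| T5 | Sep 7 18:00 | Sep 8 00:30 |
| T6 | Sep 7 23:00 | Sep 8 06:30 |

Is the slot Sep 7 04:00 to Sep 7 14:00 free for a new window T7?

No — it overlaps T1, T2, T3

T3: starts Sep 6 15:30 before T7 ends Sep 7 14:00, and ends Sep 7 06:00 after T7 starts Sep 7 04:00 → overlap.
T1: starts Sep 6 16:00 before T7 ends Sep 7 14:00, and ends Sep 7 04:30 after T7 starts Sep 7 04:00 → overlap.
T2: starts Sep 7 10:00 before T7 ends Sep 7 14:00, and ends Sep 7 15:00 after T7 starts Sep 7 04:00 → overlap.
T5: starts Sep 7 18:00 at or after T7 ends Sep 7 14:00 → clear.
T4: starts Sep 7 23:00 at or after T7 ends Sep 7 14:00 → clear.
T6: starts Sep 7 23:00 at or after T7 ends Sep 7 14:00 → clear.
T7 overlaps T1, T2, T3.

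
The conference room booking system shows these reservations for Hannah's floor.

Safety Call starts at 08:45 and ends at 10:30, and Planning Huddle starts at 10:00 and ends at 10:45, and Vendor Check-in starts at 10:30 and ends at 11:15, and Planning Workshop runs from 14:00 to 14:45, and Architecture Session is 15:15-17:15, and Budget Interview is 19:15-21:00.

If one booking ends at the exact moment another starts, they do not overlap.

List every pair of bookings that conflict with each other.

Planning Huddle & Safety Call, Planning Huddle & Vendor Check-in

Check each pair: they overlap iff neither finishes before the other starts.
Sorted by start: Safety Call, Planning Huddle, Vendor Check-in, Planning Workshop, Architecture Session, Budget Interview.
Planning Huddle starts before Safety Call ends → Safety Call and Planning Huddle overlap.
Vendor Check-in starts exactly when Safety Call ends (back-to-back, no overlap); Safety Call is clear from here.
Vendor Check-in starts before Planning Huddle ends → Planning Huddle and Vendor Check-in overlap.
Planning Workshop starts after Planning Huddle ends; Planning Huddle is clear from here.
Planning Workshop starts after Vendor Check-in ends; Vendor Check-in is clear from here.
Architecture Session starts after Planning Workshop ends; Planning Workshop is clear from here.
Budget Interview starts after Architecture Session ends.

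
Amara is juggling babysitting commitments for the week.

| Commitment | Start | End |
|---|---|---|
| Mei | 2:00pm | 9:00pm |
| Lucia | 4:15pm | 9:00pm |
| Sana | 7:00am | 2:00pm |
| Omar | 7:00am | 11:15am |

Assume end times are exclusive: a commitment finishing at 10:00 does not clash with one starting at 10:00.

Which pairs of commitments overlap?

Lucia & Mei, Omar & Sana

Sorted by start: Omar, Sana, Mei, Lucia.
Sana starts before Omar ends → Omar and Sana overlap.
Mei starts after Omar ends; Omar is clear from here.
Mei starts exactly when Sana ends (back-to-back, no overlap); Sana is clear from here.
Lucia starts before Mei ends → Mei and Lucia overlap.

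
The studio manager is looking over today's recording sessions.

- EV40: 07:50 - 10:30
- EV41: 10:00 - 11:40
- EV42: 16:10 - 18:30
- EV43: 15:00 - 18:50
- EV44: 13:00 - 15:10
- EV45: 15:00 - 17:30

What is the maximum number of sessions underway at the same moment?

3

Sweep the timeline, counting +1 at each start and −1 at each end (ends before starts at a tie):
07:50 start EV40 → 1
10:00 start EV41 → 2
10:30 end EV40 → 1
11:40 end EV41 → 0
13:00 start EV44 → 1
15:00 start EV43 → 2
15:00 start EV45 → 3
15:10 end EV44 → 2
16:10 start EV42 → 3
17:30 end EV45 → 2
18:30 end EV42 → 1
18:50 end EV43 → 0
Peak is 3, at 15:00 (EV43, EV44, EV45).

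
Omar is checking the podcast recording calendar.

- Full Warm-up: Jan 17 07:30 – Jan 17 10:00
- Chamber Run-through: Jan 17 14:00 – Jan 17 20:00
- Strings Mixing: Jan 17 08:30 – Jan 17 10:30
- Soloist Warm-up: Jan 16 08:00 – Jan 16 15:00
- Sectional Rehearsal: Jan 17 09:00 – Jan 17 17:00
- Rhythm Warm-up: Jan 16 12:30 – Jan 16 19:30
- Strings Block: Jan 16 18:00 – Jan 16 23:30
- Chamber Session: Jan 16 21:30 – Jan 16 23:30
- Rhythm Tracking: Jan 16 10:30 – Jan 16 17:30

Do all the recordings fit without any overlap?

Two intervals overlap when each starts before the other ends.
Sorted by start: Soloist Warm-up, Rhythm Tracking, Rhythm Warm-up, Strings Block, Chamber Session, Full Warm-up, Strings Mixing, Sectional Rehearsal, Chamber Run-through.
Rhythm Tracking starts before Soloist Warm-up ends → Soloist Warm-up and Rhythm Tracking overlap.
That's a conflict, so the schedule is not conflict-free.

No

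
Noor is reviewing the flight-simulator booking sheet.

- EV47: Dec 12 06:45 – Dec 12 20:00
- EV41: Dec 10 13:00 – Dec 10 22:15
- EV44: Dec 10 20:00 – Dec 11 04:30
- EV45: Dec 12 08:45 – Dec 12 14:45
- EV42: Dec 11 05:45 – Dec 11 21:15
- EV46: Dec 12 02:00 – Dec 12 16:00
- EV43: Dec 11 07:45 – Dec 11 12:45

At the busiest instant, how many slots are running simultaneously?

Walk through starts and ends in time order (an end at T is processed before a start at T):
Dec 10 13:00 start EV41 → 1
Dec 10 20:00 start EV44 → 2
Dec 10 22:15 end EV41 → 1
Dec 11 04:30 end EV44 → 0
Dec 11 05:45 start EV42 → 1
Dec 11 07:45 start EV43 → 2
Dec 11 12:45 end EV43 → 1
Dec 11 21:15 end EV42 → 0
Dec 12 02:00 start EV46 → 1
Dec 12 06:45 start EV47 → 2
Dec 12 08:45 start EV45 → 3
Dec 12 14:45 end EV45 → 2
Dec 12 16:00 end EV46 → 1
Dec 12 20:00 end EV47 → 0
Peak is 3, at Dec 12 08:45 (EV45, EV46, EV47).

3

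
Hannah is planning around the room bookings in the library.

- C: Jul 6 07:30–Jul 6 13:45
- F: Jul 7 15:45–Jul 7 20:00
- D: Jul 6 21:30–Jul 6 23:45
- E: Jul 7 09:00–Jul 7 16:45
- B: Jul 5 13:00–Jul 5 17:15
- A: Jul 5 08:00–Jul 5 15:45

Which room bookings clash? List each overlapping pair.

Sorted by start: A, B, C, D, E, F.
B starts before A ends → A and B overlap.
C starts after A ends; A is clear from here.
C starts after B ends; B is clear from here.
D starts after C ends; C is clear from here.
E starts after D ends; D is clear from here.
F starts before E ends → E and F overlap.

A & B, E & F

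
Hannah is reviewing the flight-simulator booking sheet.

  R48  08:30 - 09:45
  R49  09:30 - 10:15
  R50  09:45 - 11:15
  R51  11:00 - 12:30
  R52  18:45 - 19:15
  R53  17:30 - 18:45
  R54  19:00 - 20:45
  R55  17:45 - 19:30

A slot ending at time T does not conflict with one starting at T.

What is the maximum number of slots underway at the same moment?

3

Walk through starts and ends in time order (an end at T is processed before a start at T):
08:30 start R48 → 1
09:30 start R49 → 2
09:45 end R48 → 1
09:45 start R50 → 2
10:15 end R49 → 1
11:00 start R51 → 2
11:15 end R50 → 1
12:30 end R51 → 0
17:30 start R53 → 1
17:45 start R55 → 2
18:45 end R53 → 1
18:45 start R52 → 2
19:00 start R54 → 3
19:15 end R52 → 2
19:30 end R55 → 1
20:45 end R54 → 0
Peak is 3, at 19:00 (R52, R54, R55).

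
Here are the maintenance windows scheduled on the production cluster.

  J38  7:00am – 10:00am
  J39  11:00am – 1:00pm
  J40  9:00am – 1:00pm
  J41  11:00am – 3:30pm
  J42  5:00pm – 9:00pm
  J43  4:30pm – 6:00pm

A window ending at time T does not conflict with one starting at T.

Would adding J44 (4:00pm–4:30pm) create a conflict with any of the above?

No — it doesn't clash with anything

J38: ends 10:00am at or before J44 starts 4:00pm → clear.
J40: ends 1:00pm at or before J44 starts 4:00pm → clear.
J39: ends 1:00pm at or before J44 starts 4:00pm → clear.
J41: ends 3:30pm at or before J44 starts 4:00pm → clear.
J43: starts 4:30pm at or after J44 ends 4:30pm → clear.
J42: starts 5:00pm at or after J44 ends 4:30pm → clear.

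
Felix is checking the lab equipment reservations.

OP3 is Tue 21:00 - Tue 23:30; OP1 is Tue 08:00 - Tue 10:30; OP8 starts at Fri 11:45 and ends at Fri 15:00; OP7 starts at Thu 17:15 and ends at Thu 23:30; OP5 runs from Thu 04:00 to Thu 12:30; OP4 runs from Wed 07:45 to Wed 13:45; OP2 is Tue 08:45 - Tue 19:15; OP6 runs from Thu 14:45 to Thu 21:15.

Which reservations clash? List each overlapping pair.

Sorted by start: OP1, OP2, OP3, OP4, OP5, OP6, OP7, OP8.
OP2 starts before OP1 ends → OP1 and OP2 overlap.
OP3 starts after OP1 ends, so OP1 has no further overlaps.
OP3 starts after OP2 ends, so OP2 has no further overlaps.
OP4 starts after OP3 ends, so OP3 has no further overlaps.
OP5 starts after OP4 ends, so OP4 has no further overlaps.
OP6 starts after OP5 ends, so OP5 has no further overlaps.
OP7 starts before OP6 ends → OP6 and OP7 overlap.
OP8 starts after OP6 ends.
OP8 starts after OP7 ends.

OP1 & OP2, OP6 & OP7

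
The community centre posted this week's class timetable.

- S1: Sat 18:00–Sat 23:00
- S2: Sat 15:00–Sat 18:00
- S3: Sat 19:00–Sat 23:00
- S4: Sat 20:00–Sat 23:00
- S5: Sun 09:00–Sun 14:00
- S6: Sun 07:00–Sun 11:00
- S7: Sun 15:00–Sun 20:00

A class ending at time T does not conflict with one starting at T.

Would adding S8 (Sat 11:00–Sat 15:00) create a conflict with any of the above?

No — it doesn't clash with anything

S2: starts Sat 15:00 at or after S8 ends Sat 15:00 → clear.
S1: starts Sat 18:00 at or after S8 ends Sat 15:00 → clear.
S3: starts Sat 19:00 at or after S8 ends Sat 15:00 → clear.
S4: starts Sat 20:00 at or after S8 ends Sat 15:00 → clear.
S6: starts Sun 07:00 at or after S8 ends Sat 15:00 → clear.
S5: starts Sun 09:00 at or after S8 ends Sat 15:00 → clear.
S7: starts Sun 15:00 at or after S8 ends Sat 15:00 → clear.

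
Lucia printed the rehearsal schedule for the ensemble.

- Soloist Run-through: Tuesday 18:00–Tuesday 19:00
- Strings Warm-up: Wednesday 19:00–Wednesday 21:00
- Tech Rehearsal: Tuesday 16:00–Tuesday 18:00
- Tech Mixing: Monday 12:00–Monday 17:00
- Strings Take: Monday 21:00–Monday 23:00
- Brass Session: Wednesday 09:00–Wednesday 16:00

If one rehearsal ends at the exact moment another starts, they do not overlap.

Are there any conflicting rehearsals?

No

Sorted by start: Tech Mixing, Strings Take, Tech Rehearsal, Soloist Run-through, Brass Session, Strings Warm-up.
Strings Take starts after Tech Mixing ends, so nothing later overlaps Tech Mixing either.
Tech Rehearsal starts after Strings Take ends, so nothing later overlaps Strings Take either.
Soloist Run-through starts exactly when Tech Rehearsal ends (back-to-back, no overlap), so nothing later overlaps Tech Rehearsal either.
Brass Session starts after Soloist Run-through ends, so nothing later overlaps Soloist Run-through either.
Strings Warm-up starts after Brass Session ends.
Every pair is clear; the schedule has no overlaps.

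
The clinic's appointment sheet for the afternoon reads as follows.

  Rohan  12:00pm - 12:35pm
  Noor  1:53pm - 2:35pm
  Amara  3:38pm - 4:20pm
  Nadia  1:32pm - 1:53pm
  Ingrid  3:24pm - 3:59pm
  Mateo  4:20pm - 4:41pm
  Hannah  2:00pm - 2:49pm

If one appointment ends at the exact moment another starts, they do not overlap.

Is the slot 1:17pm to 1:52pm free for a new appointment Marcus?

Rohan: ends 12:35pm at or before Marcus starts 1:17pm → clear.
Nadia: starts 1:32pm before Marcus ends 1:52pm, and ends 1:53pm after Marcus starts 1:17pm → overlap.
Noor: starts 1:53pm at or after Marcus ends 1:52pm → clear.
Hannah: starts 2:00pm at or after Marcus ends 1:52pm → clear.
Ingrid: starts 3:24pm at or after Marcus ends 1:52pm → clear.
Amara: starts 3:38pm at or after Marcus ends 1:52pm → clear.
Mateo: starts 4:20pm at or after Marcus ends 1:52pm → clear.
Marcus overlaps Nadia.

No — it overlaps Nadia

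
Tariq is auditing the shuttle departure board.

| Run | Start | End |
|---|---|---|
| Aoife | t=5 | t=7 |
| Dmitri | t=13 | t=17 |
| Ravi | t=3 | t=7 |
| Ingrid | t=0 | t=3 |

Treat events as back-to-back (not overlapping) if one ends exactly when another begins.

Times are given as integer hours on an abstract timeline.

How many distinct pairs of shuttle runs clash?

1

Sorted by start: Ingrid, Ravi, Aoife, Dmitri.
Ravi starts exactly when Ingrid ends (back-to-back, no overlap), so nothing later overlaps Ingrid either.
Aoife starts before Ravi ends → Ravi and Aoife overlap.
Dmitri starts after Ravi ends.
Dmitri starts after Aoife ends.
Overlapping pairs: Aoife & Ravi — 1 in total.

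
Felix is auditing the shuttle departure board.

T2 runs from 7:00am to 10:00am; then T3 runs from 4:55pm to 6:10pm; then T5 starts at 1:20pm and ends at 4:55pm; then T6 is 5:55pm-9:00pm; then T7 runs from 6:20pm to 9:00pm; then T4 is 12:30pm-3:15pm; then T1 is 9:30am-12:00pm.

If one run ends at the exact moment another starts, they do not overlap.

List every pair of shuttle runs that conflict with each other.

Sorted by start: T2, T1, T4, T5, T3, T6, T7.
T1 starts before T2 ends → T2 and T1 overlap.
T4 starts after T2 ends — done with T2.
T4 starts after T1 ends — done with T1.
T5 starts before T4 ends → T4 and T5 overlap.
T3 starts after T4 ends — done with T4.
T3 starts exactly when T5 ends (back-to-back, no overlap) — done with T5.
T6 starts before T3 ends → T3 and T6 overlap.
T7 starts after T3 ends.
T7 starts before T6 ends → T6 and T7 overlap.

T1 & T2, T3 & T6, T4 & T5, T6 & T7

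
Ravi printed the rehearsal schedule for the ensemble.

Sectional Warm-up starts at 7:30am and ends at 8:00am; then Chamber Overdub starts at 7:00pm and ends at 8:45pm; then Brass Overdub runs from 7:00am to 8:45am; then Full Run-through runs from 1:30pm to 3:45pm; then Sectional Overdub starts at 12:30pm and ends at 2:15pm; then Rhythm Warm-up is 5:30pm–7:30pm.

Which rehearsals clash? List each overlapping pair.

Sorted by start: Brass Overdub, Sectional Warm-up, Sectional Overdub, Full Run-through, Rhythm Warm-up, Chamber Overdub.
Sectional Warm-up starts before Brass Overdub ends → Brass Overdub and Sectional Warm-up overlap.
Sectional Overdub starts after Brass Overdub ends, so Brass Overdub has no further overlaps.
Sectional Overdub starts after Sectional Warm-up ends, so Sectional Warm-up has no further overlaps.
Full Run-through starts before Sectional Overdub ends → Sectional Overdub and Full Run-through overlap.
Rhythm Warm-up starts after Sectional Overdub ends, so Sectional Overdub has no further overlaps.
Rhythm Warm-up starts after Full Run-through ends, so Full Run-through has no further overlaps.
Chamber Overdub starts before Rhythm Warm-up ends → Rhythm Warm-up and Chamber Overdub overlap.

Brass Overdub & Sectional Warm-up, Chamber Overdub & Rhythm Warm-up, Full Run-through & Sectional Overdub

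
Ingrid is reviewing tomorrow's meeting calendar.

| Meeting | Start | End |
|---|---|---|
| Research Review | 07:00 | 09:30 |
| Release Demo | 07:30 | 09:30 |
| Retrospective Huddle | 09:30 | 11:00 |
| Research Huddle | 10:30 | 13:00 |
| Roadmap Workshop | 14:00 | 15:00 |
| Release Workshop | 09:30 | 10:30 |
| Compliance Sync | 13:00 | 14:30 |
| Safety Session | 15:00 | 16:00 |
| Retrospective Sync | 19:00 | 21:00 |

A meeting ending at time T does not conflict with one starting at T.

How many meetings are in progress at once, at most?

Sweep the timeline, counting +1 at each start and −1 at each end (ends before starts at a tie):
07:00 start Research Review → 1
07:30 start Release Demo → 2
09:30 end Release Demo → 1
09:30 end Research Review → 0
09:30 start Release Workshop → 1
09:30 start Retrospective Huddle → 2
10:30 end Release Workshop → 1
10:30 start Research Huddle → 2
11:00 end Retrospective Huddle → 1
13:00 end Research Huddle → 0
13:00 start Compliance Sync → 1
14:00 start Roadmap Workshop → 2
14:30 end Compliance Sync → 1
15:00 end Roadmap Workshop → 0
15:00 start Safety Session → 1
16:00 end Safety Session → 0
19:00 start Retrospective Sync → 1
21:00 end Retrospective Sync → 0
Peak is 2, at 07:30 (Release Demo, Research Review).

2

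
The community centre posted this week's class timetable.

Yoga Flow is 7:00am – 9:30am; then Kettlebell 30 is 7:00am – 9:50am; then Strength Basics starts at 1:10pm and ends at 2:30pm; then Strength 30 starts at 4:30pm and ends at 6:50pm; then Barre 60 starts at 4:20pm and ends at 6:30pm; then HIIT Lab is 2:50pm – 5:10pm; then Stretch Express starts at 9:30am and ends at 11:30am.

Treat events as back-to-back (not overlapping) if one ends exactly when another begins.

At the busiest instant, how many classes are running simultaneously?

3

Sweep the timeline, counting +1 at each start and −1 at each end (ends before starts at a tie):
7:00am start Kettlebell 30 → 1
7:00am start Yoga Flow → 2
9:30am end Yoga Flow → 1
9:30am start Stretch Express → 2
9:50am end Kettlebell 30 → 1
11:30am end Stretch Express → 0
1:10pm start Strength Basics → 1
2:30pm end Strength Basics → 0
2:50pm start HIIT Lab → 1
4:20pm start Barre 60 → 2
4:30pm start Strength 30 → 3
5:10pm end HIIT Lab → 2
6:30pm end Barre 60 → 1
6:50pm end Strength 30 → 0
Peak is 3, at 4:30pm (Barre 60, HIIT Lab, Strength 30).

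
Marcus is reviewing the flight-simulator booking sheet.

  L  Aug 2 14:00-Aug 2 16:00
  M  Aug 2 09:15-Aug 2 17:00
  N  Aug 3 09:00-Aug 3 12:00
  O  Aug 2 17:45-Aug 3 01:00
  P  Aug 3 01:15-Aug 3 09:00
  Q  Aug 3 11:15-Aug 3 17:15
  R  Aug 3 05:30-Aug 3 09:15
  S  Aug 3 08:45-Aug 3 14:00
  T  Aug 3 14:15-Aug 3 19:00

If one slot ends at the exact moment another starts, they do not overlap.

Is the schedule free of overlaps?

Sorted by start: M, L, O, P, R, S, N, Q, T.
L starts before M ends → M and L overlap.
That's a conflict, so the schedule is not conflict-free.

No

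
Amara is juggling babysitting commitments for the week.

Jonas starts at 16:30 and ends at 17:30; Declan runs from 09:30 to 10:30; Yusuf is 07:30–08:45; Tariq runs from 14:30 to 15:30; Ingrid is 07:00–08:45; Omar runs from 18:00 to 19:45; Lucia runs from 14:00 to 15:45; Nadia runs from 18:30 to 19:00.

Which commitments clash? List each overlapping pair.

Ingrid & Yusuf, Lucia & Tariq, Nadia & Omar

Two intervals overlap when each starts before the other ends.
Sorted by start: Ingrid, Yusuf, Declan, Lucia, Tariq, Jonas, Omar, Nadia.
Yusuf starts before Ingrid ends → Ingrid and Yusuf overlap.
Declan starts after Ingrid ends — done with Ingrid.
Declan starts after Yusuf ends — done with Yusuf.
Lucia starts after Declan ends — done with Declan.
Tariq starts before Lucia ends → Lucia and Tariq overlap.
Jonas starts after Lucia ends — done with Lucia.
Jonas starts after Tariq ends — done with Tariq.
Omar starts after Jonas ends — done with Jonas.
Nadia starts before Omar ends → Omar and Nadia overlap.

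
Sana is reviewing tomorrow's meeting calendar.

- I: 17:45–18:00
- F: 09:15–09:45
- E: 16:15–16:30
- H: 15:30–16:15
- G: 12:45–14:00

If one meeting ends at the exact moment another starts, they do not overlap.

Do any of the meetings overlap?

Sorted by start: F, G, H, E, I.
G starts after F ends — done with F.
H starts after G ends — done with G.
E starts exactly when H ends (back-to-back, no overlap) — done with H.
I starts after E ends.
Every pair is clear; the schedule has no overlaps.

No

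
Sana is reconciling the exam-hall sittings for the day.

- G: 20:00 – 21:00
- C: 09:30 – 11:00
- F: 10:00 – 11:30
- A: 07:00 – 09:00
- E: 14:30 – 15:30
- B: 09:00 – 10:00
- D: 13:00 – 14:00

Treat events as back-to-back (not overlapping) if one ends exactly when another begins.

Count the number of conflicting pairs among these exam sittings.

Sorted by start: A, B, C, F, D, E, G.
B starts exactly when A ends (back-to-back, no overlap); A is clear from here.
C starts before B ends → B and C overlap.
F starts exactly when B ends (back-to-back, no overlap); B is clear from here.
F starts before C ends → C and F overlap.
D starts after C ends; C is clear from here.
D starts after F ends; F is clear from here.
E starts after D ends; D is clear from here.
G starts after E ends.
Overlapping pairs: B & C, C & F — 2 in total.

2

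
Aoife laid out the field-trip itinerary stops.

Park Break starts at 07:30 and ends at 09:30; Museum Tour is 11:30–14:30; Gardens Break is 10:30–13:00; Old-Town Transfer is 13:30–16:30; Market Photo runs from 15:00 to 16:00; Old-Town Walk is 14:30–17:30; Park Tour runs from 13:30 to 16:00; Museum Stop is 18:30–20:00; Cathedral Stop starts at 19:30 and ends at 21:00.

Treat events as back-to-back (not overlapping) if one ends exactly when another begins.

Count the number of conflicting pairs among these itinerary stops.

Sorted by start: Park Break, Gardens Break, Museum Tour, Old-Town Transfer, Park Tour, Old-Town Walk, Market Photo, Museum Stop, Cathedral Stop.
Gardens Break starts after Park Break ends — done with Park Break.
Museum Tour starts before Gardens Break ends → Gardens Break and Museum Tour overlap.
Old-Town Transfer starts after Gardens Break ends — done with Gardens Break.
Old-Town Transfer starts before Museum Tour ends → Museum Tour and Old-Town Transfer overlap.
Park Tour starts before Museum Tour ends → Museum Tour and Park Tour overlap.
Old-Town Walk starts exactly when Museum Tour ends (back-to-back, no overlap) — done with Museum Tour.
Park Tour starts before Old-Town Transfer ends → Old-Town Transfer and Park Tour overlap.
Old-Town Walk starts before Old-Town Transfer ends → Old-Town Transfer and Old-Town Walk overlap.
Market Photo starts before Old-Town Transfer ends → Old-Town Transfer and Market Photo overlap.
Museum Stop starts after Old-Town Transfer ends — done with Old-Town Transfer.
Old-Town Walk starts before Park Tour ends → Park Tour and Old-Town Walk overlap.
Market Photo starts before Park Tour ends → Park Tour and Market Photo overlap.
Museum Stop starts after Park Tour ends — done with Park Tour.
Market Photo starts before Old-Town Walk ends → Old-Town Walk and Market Photo overlap.
Museum Stop starts after Old-Town Walk ends — done with Old-Town Walk.
Museum Stop starts after Market Photo ends — done with Market Photo.
Cathedral Stop starts before Museum Stop ends → Museum Stop and Cathedral Stop overlap.
Overlapping pairs: Cathedral Stop & Museum Stop, Gardens Break & Museum Tour, Market Photo & Old-Town Transfer, Market Photo & Old-Town Walk, Market Photo & Park Tour, Museum Tour & Old-Town Transfer, Museum Tour & Park Tour, Old-Town Transfer & Old-Town Walk, Old-Town Transfer & Park Tour, Old-Town Walk & Park Tour — 10 in total.

10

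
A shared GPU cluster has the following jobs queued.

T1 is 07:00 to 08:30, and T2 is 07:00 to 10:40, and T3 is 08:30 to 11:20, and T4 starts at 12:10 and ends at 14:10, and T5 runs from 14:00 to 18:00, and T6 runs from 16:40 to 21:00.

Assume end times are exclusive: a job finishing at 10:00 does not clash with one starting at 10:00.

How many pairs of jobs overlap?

4

Sorted by start: T1, T2, T3, T4, T5, T6.
T2 starts before T1 ends → T1 and T2 overlap.
T3 starts exactly when T1 ends (back-to-back, no overlap), so nothing later overlaps T1 either.
T3 starts before T2 ends → T2 and T3 overlap.
T4 starts after T2 ends, so nothing later overlaps T2 either.
T4 starts after T3 ends, so nothing later overlaps T3 either.
T5 starts before T4 ends → T4 and T5 overlap.
T6 starts after T4 ends.
T6 starts before T5 ends → T5 and T6 overlap.
Overlapping pairs: T1 & T2, T2 & T3, T4 & T5, T5 & T6 — 4 in total.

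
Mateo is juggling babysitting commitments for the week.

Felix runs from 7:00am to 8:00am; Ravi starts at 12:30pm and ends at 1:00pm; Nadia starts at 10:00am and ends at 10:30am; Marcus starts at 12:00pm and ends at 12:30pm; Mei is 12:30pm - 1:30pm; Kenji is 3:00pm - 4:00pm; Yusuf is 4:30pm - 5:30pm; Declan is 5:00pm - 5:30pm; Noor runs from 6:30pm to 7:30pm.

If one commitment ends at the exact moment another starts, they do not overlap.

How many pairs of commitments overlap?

Sorted by start: Felix, Nadia, Marcus, Ravi, Mei, Kenji, Yusuf, Declan, Noor.
Nadia starts after Felix ends, so nothing later overlaps Felix either.
Marcus starts after Nadia ends, so nothing later overlaps Nadia either.
Ravi starts exactly when Marcus ends (back-to-back, no overlap), so nothing later overlaps Marcus either.
Mei starts before Ravi ends → Ravi and Mei overlap.
Kenji starts after Ravi ends, so nothing later overlaps Ravi either.
Kenji starts after Mei ends, so nothing later overlaps Mei either.
Yusuf starts after Kenji ends, so nothing later overlaps Kenji either.
Declan starts before Yusuf ends → Yusuf and Declan overlap.
Noor starts after Yusuf ends.
Noor starts after Declan ends.
Overlapping pairs: Declan & Yusuf, Mei & Ravi — 2 in total.

2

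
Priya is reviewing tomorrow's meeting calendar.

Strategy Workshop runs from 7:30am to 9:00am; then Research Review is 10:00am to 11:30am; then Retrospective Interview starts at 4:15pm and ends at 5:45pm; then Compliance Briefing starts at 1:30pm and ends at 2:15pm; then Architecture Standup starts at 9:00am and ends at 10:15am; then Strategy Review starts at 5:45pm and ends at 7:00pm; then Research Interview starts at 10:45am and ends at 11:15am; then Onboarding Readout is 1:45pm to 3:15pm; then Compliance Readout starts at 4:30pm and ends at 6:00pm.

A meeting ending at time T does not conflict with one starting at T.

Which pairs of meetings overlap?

Architecture Standup & Research Review, Compliance Briefing & Onboarding Readout, Compliance Readout & Retrospective Interview, Compliance Readout & Strategy Review, Research Interview & Research Review

Two intervals overlap when each starts before the other ends.
Sorted by start: Strategy Workshop, Architecture Standup, Research Review, Research Interview, Compliance Briefing, Onboarding Readout, Retrospective Interview, Compliance Readout, Strategy Review.
Architecture Standup starts exactly when Strategy Workshop ends (back-to-back, no overlap), so nothing later overlaps Strategy Workshop either.
Research Review starts before Architecture Standup ends → Architecture Standup and Research Review overlap.
Research Interview starts after Architecture Standup ends, so nothing later overlaps Architecture Standup either.
Research Interview starts before Research Review ends → Research Review and Research Interview overlap.
Compliance Briefing starts after Research Review ends, so nothing later overlaps Research Review either.
Compliance Briefing starts after Research Interview ends, so nothing later overlaps Research Interview either.
Onboarding Readout starts before Compliance Briefing ends → Compliance Briefing and Onboarding Readout overlap.
Retrospective Interview starts after Compliance Briefing ends, so nothing later overlaps Compliance Briefing either.
Retrospective Interview starts after Onboarding Readout ends, so nothing later overlaps Onboarding Readout either.
Compliance Readout starts before Retrospective Interview ends → Retrospective Interview and Compliance Readout overlap.
Strategy Review starts exactly when Retrospective Interview ends (back-to-back, no overlap).
Strategy Review starts before Compliance Readout ends → Compliance Readout and Strategy Review overlap.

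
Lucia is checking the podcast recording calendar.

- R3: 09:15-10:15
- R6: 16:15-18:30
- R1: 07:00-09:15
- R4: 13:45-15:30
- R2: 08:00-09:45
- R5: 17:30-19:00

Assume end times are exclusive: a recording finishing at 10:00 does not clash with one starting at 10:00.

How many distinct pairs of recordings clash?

Sorted by start: R1, R2, R3, R4, R6, R5.
R2 starts before R1 ends → R1 and R2 overlap.
R3 starts exactly when R1 ends (back-to-back, no overlap), so nothing later overlaps R1 either.
R3 starts before R2 ends → R2 and R3 overlap.
R4 starts after R2 ends, so nothing later overlaps R2 either.
R4 starts after R3 ends, so nothing later overlaps R3 either.
R6 starts after R4 ends, so nothing later overlaps R4 either.
R5 starts before R6 ends → R6 and R5 overlap.
Overlapping pairs: R1 & R2, R2 & R3, R5 & R6 — 3 in total.

3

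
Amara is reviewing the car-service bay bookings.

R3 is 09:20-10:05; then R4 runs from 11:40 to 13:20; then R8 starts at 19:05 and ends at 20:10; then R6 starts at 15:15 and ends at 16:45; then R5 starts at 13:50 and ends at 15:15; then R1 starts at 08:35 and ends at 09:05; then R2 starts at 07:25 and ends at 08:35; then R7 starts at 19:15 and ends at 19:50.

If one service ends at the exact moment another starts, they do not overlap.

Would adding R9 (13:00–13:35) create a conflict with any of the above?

R2: ends 08:35 at or before R9 starts 13:00 → clear.
R1: ends 09:05 at or before R9 starts 13:00 → clear.
R3: ends 10:05 at or before R9 starts 13:00 → clear.
R4: starts 11:40 before R9 ends 13:35, and ends 13:20 after R9 starts 13:00 → overlap.
R5: starts 13:50 at or after R9 ends 13:35 → clear.
R6: starts 15:15 at or after R9 ends 13:35 → clear.
R8: starts 19:05 at or after R9 ends 13:35 → clear.
R7: starts 19:15 at or after R9 ends 13:35 → clear.
R9 overlaps R4.

Yes — it overlaps R4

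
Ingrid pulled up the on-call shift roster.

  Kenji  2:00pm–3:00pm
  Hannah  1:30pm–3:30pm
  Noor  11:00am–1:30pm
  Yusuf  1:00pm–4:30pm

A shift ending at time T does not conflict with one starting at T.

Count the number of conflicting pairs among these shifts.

4

Sorted by start: Noor, Yusuf, Hannah, Kenji.
Yusuf starts before Noor ends → Noor and Yusuf overlap.
Hannah starts exactly when Noor ends (back-to-back, no overlap) — done with Noor.
Hannah starts before Yusuf ends → Yusuf and Hannah overlap.
Kenji starts before Yusuf ends → Yusuf and Kenji overlap.
Kenji starts before Hannah ends → Hannah and Kenji overlap.
Overlapping pairs: Hannah & Kenji, Hannah & Yusuf, Kenji & Yusuf, Noor & Yusuf — 4 in total.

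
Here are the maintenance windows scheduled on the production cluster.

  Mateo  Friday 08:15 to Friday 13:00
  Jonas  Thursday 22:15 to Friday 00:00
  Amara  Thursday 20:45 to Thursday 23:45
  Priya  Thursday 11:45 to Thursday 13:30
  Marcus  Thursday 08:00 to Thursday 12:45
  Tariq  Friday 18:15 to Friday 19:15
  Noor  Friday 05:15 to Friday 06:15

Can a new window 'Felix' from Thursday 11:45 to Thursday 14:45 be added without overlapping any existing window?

No — it overlaps Marcus, Priya

Marcus: starts Thursday 08:00 before Felix ends Thursday 14:45, and ends Thursday 12:45 after Felix starts Thursday 11:45 → overlap.
Priya: starts Thursday 11:45 before Felix ends Thursday 14:45, and ends Thursday 13:30 after Felix starts Thursday 11:45 → overlap.
Amara: starts Thursday 20:45 at or after Felix ends Thursday 14:45 → clear.
Jonas: starts Thursday 22:15 at or after Felix ends Thursday 14:45 → clear.
Noor: starts Friday 05:15 at or after Felix ends Thursday 14:45 → clear.
Mateo: starts Friday 08:15 at or after Felix ends Thursday 14:45 → clear.
Tariq: starts Friday 18:15 at or after Felix ends Thursday 14:45 → clear.
Felix overlaps Marcus, Priya.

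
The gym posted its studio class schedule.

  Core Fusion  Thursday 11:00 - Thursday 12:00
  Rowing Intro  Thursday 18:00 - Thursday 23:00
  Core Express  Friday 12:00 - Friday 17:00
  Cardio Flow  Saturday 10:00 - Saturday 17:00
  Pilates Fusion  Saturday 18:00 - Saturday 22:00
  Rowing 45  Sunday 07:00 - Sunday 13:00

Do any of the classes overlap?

No

Check each pair: they overlap iff neither finishes before the other starts.
Sorted by start: Core Fusion, Rowing Intro, Core Express, Cardio Flow, Pilates Fusion, Rowing 45.
Rowing Intro starts after Core Fusion ends, so nothing later overlaps Core Fusion either.
Core Express starts after Rowing Intro ends, so nothing later overlaps Rowing Intro either.
Cardio Flow starts after Core Express ends, so nothing later overlaps Core Express either.
Pilates Fusion starts after Cardio Flow ends, so nothing later overlaps Cardio Flow either.
Rowing 45 starts after Pilates Fusion ends.
Every pair is clear; the schedule has no overlaps.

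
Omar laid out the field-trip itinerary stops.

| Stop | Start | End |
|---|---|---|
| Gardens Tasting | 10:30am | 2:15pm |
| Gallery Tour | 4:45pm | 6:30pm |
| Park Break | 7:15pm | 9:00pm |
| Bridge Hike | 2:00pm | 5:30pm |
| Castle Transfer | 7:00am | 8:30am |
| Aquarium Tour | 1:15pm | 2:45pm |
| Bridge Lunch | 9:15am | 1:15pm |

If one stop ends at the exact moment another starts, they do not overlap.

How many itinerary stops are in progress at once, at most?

Sort all start/end points and keep a running count:
7:00am start Castle Transfer → 1
8:30am end Castle Transfer → 0
9:15am start Bridge Lunch → 1
10:30am start Gardens Tasting → 2
1:15pm end Bridge Lunch → 1
1:15pm start Aquarium Tour → 2
2:00pm start Bridge Hike → 3
2:15pm end Gardens Tasting → 2
2:45pm end Aquarium Tour → 1
4:45pm start Gallery Tour → 2
5:30pm end Bridge Hike → 1
6:30pm end Gallery Tour → 0
7:15pm start Park Break → 1
9:00pm end Park Break → 0
Peak is 3, at 2:00pm (Aquarium Tour, Bridge Hike, Gardens Tasting).

3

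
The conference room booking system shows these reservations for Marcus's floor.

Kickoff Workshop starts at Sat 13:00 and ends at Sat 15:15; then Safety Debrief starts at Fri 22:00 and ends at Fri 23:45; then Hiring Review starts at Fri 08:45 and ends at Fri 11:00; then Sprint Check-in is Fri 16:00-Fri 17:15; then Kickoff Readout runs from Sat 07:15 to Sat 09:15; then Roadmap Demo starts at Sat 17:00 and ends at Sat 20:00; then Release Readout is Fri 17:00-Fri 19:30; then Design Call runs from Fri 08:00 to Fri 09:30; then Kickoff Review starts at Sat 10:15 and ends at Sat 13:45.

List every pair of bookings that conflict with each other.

Sorted by start: Design Call, Hiring Review, Sprint Check-in, Release Readout, Safety Debrief, Kickoff Readout, Kickoff Review, Kickoff Workshop, Roadmap Demo.
Hiring Review starts before Design Call ends → Design Call and Hiring Review overlap.
Sprint Check-in starts after Design Call ends; Design Call is clear from here.
Sprint Check-in starts after Hiring Review ends; Hiring Review is clear from here.
Release Readout starts before Sprint Check-in ends → Sprint Check-in and Release Readout overlap.
Safety Debrief starts after Sprint Check-in ends; Sprint Check-in is clear from here.
Safety Debrief starts after Release Readout ends; Release Readout is clear from here.
Kickoff Readout starts after Safety Debrief ends; Safety Debrief is clear from here.
Kickoff Review starts after Kickoff Readout ends; Kickoff Readout is clear from here.
Kickoff Workshop starts before Kickoff Review ends → Kickoff Review and Kickoff Workshop overlap.
Roadmap Demo starts after Kickoff Review ends.
Roadmap Demo starts after Kickoff Workshop ends.

Design Call & Hiring Review, Kickoff Review & Kickoff Workshop, Release Readout & Sprint Check-in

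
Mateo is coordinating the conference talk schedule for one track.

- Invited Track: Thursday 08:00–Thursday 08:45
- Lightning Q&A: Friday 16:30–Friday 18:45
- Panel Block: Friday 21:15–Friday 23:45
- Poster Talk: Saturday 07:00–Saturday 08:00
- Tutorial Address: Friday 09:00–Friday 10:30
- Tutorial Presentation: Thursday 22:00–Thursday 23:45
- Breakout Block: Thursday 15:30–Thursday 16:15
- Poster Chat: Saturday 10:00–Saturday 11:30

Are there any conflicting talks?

No

Sorted by start: Invited Track, Breakout Block, Tutorial Presentation, Tutorial Address, Lightning Q&A, Panel Block, Poster Talk, Poster Chat.
Breakout Block starts after Invited Track ends — done with Invited Track.
Tutorial Presentation starts after Breakout Block ends — done with Breakout Block.
Tutorial Address starts after Tutorial Presentation ends — done with Tutorial Presentation.
Lightning Q&A starts after Tutorial Address ends — done with Tutorial Address.
Panel Block starts after Lightning Q&A ends — done with Lightning Q&A.
Poster Talk starts after Panel Block ends — done with Panel Block.
Poster Chat starts after Poster Talk ends.
Every pair is clear; the schedule has no overlaps.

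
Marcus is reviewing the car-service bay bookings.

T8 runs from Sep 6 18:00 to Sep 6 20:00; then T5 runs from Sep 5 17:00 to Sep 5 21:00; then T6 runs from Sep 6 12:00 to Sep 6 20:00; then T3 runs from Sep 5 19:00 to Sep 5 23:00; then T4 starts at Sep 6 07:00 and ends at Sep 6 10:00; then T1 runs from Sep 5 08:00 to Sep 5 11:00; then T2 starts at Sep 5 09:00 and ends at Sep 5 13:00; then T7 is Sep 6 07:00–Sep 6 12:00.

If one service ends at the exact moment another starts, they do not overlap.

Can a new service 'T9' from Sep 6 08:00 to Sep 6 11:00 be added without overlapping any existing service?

No — it overlaps T4, T7

T1: ends Sep 5 11:00 at or before T9 starts Sep 6 08:00 → clear.
T2: ends Sep 5 13:00 at or before T9 starts Sep 6 08:00 → clear.
T5: ends Sep 5 21:00 at or before T9 starts Sep 6 08:00 → clear.
T3: ends Sep 5 23:00 at or before T9 starts Sep 6 08:00 → clear.
T4: starts Sep 6 07:00 before T9 ends Sep 6 11:00, and ends Sep 6 10:00 after T9 starts Sep 6 08:00 → overlap.
T7: starts Sep 6 07:00 before T9 ends Sep 6 11:00, and ends Sep 6 12:00 after T9 starts Sep 6 08:00 → overlap.
T6: starts Sep 6 12:00 at or after T9 ends Sep 6 11:00 → clear.
T8: starts Sep 6 18:00 at or after T9 ends Sep 6 11:00 → clear.
T9 overlaps T4, T7.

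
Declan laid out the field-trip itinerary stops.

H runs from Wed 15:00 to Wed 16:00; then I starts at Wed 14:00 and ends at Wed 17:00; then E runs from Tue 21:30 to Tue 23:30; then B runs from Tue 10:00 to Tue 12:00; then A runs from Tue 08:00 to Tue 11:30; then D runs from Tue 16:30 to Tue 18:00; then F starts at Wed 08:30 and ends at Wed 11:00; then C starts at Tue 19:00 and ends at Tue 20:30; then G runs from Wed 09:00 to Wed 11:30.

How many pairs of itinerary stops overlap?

Check each pair: they overlap iff neither finishes before the other starts.
Sorted by start: A, B, D, C, E, F, G, I, H.
B starts before A ends → A and B overlap.
D starts after A ends — done with A.
D starts after B ends — done with B.
C starts after D ends — done with D.
E starts after C ends — done with C.
F starts after E ends — done with E.
G starts before F ends → F and G overlap.
I starts after F ends — done with F.
I starts after G ends — done with G.
H starts before I ends → I and H overlap.
Overlapping pairs: A & B, F & G, H & I — 3 in total.

3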